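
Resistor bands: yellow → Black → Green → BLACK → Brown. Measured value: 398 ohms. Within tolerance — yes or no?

no

Yellow → 4 (first significant figure)
Black → 0 (second significant figure)
Green → 5 (third significant figure)
Black → ×1 multiplier
Brown → ±1% tolerance
405 × 1 = 405 Ω
Allowed range: 400.95 Ω to 409.05 Ω.
398 ohms lies outside that range.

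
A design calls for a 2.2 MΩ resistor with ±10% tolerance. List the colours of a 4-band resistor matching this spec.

2200000 Ω = 22 × 10^5.
2 → red
2 → red
Multiplier 10^5 → green.
±10% tolerance → silver.

red, red, green, silver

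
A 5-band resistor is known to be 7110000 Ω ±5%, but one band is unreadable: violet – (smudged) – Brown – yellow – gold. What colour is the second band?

brown

7110000 Ω = 711 × 10^4.
The second band gives digit 1 of the significand, and 1 is brown.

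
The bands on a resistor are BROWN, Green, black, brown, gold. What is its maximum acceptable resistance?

Brown → 1 (first significant figure)
Green → 5 (second significant figure)
Black → 0 (third significant figure)
Brown → ×10 multiplier
Gold → ±5% tolerance
150 × 10 = 1500 Ω
Maximum = 1500 × (1 + 5/100) = 1575 Ω.

1575 Ω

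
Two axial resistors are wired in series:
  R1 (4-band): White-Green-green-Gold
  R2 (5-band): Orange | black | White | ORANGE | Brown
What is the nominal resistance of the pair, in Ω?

R1: white, green → 95; green ×10^5 → 9500000 Ω.
R2: orange, black, white → 309; orange ×10^3 → 309000 Ω.
Series: 9500000 + 309000 = 9809000 Ω.

9809000 Ω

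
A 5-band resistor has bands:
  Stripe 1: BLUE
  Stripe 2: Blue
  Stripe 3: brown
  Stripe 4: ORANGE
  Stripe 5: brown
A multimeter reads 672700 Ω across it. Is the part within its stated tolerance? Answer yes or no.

Blue → 6 (first significant figure)
Blue → 6 (second significant figure)
Brown → 1 (third significant figure)
Orange → ×10^3 multiplier
Brown → ±1% tolerance
661 × 1000 = 661000 Ω
Allowed range: 654390 Ω to 667610 Ω.
672700 Ω lies outside that range.

no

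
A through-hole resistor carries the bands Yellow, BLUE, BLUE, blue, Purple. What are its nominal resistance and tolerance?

466000000 Ω ±0.1%

Yellow → 4 (first significant figure)
Blue → 6 (second significant figure)
Blue → 6 (third significant figure)
Blue → ×10^6 multiplier
Violet → ±0.1% tolerance
466 × 1000000 = 466000000 Ω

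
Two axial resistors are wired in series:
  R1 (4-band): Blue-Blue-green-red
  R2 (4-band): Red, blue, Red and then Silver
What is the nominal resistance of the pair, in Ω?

R1: blue, blue → 66; green ×10^5 → 6600000 Ω.
R2: red, blue → 26; red ×10^2 → 2600 Ω.
Series: 6600000 + 2600 = 6602600 Ω.

6602600 Ω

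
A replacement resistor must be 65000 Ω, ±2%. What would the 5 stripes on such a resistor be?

blue, green, black, red, red

65000 Ω = 650 × 10^2.
6 → blue
5 → green
0 → black
Multiplier 10^2 → red.
±2% tolerance → red.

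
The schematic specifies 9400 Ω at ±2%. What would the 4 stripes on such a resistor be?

9400 Ω = 94 × 10^2.
9 → white
4 → yellow
Multiplier 10^2 → red.
±2% tolerance → red.

white, yellow, red, red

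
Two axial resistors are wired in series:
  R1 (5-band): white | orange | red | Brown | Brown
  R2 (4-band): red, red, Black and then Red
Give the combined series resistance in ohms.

9342 Ω

R1: white, orange, red → 932; brown ×10 → 9320 Ω.
R2: red, red → 22; black ×1 → 22 Ω.
Series: 9320 + 22 = 9342 Ω.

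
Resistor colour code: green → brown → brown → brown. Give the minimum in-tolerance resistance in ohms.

504.9 Ω

Green → 5 (first significant figure)
Brown → 1 (second significant figure)
Brown → ×10 multiplier
Brown → ±1% tolerance
51 × 10 = 510 Ω
Minimum = 510 × (1 − 1/100) = 504.9 Ω.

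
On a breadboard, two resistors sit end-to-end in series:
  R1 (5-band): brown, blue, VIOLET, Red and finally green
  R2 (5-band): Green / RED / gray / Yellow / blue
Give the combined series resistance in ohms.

5296700 Ω

R1: brown, blue, violet → 167; red ×10^2 → 16700 Ω.
R2: green, red, grey → 528; yellow ×10^4 → 5280000 Ω.
Series: 16700 + 5280000 = 5296700 Ω.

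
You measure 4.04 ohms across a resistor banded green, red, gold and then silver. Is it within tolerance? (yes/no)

Green → 5 (first significant figure)
Red → 2 (second significant figure)
Gold → ×0.1 multiplier
Silver → ±10% tolerance
52 × 0.1 = 5.2 Ω
Allowed range: 4.68 Ω to 5.72 Ω.
4.04 ohms lies outside that range.

no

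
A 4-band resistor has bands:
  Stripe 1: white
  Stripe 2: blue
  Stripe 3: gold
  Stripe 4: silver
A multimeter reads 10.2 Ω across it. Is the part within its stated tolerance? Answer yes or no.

yes

White → 9 (first significant figure)
Blue → 6 (second significant figure)
Gold → ×0.1 multiplier
Silver → ±10% tolerance
96 × 0.1 = 9.6 Ω
Allowed range: 8.64 Ω to 10.56 Ω.
10.2 Ω lies inside that range.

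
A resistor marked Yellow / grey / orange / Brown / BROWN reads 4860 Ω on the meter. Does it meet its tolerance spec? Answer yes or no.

Yellow → 4 (first significant figure)
Grey → 8 (second significant figure)
Orange → 3 (third significant figure)
Brown → ×10 multiplier
Brown → ±1% tolerance
483 × 10 = 4830 Ω
Allowed range: 4781.7 Ω to 4878.3 Ω.
4860 Ω lies inside that range.

yes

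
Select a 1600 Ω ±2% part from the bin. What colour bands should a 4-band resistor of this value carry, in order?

brown, blue, red, red

1600 Ω = 16 × 10^2.
1 → brown
6 → blue
Multiplier 10^2 → red.
±2% tolerance → red.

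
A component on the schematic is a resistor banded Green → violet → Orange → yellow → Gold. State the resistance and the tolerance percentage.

5730000 Ω ±5%

Green → 5 (first significant figure)
Violet → 7 (second significant figure)
Orange → 3 (third significant figure)
Yellow → ×10^4 multiplier
Gold → ±5% tolerance
573 × 10000 = 5730000 Ω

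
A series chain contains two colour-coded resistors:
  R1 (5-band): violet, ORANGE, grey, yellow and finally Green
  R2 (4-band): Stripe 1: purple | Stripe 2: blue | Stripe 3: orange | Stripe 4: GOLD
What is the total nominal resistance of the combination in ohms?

R1: violet, orange, grey → 738; yellow ×10^4 → 7380000 Ω.
R2: violet, blue → 76; orange ×10^3 → 76000 Ω.
Series: 7380000 + 76000 = 7456000 Ω.

7456000 Ω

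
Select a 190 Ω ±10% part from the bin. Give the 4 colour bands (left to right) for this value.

190 Ω = 19 × 10^1.
1 → brown
9 → white
Multiplier 10^1 → brown.
±10% tolerance → silver.

brown, white, brown, silver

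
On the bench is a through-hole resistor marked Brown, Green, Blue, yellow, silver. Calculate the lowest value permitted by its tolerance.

1404000 Ω

Brown → 1 (first significant figure)
Green → 5 (second significant figure)
Blue → 6 (third significant figure)
Yellow → ×10^4 multiplier
Silver → ±10% tolerance
156 × 10000 = 1560000 Ω
Lowest = 1560000 × (1 − 10/100) = 1404000 Ω.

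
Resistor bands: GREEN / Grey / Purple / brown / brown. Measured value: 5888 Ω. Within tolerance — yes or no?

yes

Green → 5 (first significant figure)
Grey → 8 (second significant figure)
Violet → 7 (third significant figure)
Brown → ×10 multiplier
Brown → ±1% tolerance
587 × 10 = 5870 Ω
Allowed range: 5811.3 Ω to 5928.7 Ω.
5888 Ω lies inside that range.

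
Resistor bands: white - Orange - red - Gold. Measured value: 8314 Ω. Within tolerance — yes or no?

no

White → 9 (first significant figure)
Orange → 3 (second significant figure)
Red → ×10^2 multiplier
Gold → ±5% tolerance
93 × 100 = 9300 Ω
Allowed range: 8835 Ω to 9765 Ω.
8314 Ω lies outside that range.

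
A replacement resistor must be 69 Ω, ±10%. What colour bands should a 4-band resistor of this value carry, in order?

69 Ω = 69 × 10^0.
6 → blue
9 → white
Multiplier 10^0 → black.
±10% tolerance → silver.

blue, white, black, silver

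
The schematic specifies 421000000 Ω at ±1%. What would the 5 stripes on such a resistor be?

yellow, red, brown, blue, brown

421000000 Ω = 421 × 10^6.
4 → yellow
2 → red
1 → brown
Multiplier 10^6 → blue.
±1% tolerance → brown.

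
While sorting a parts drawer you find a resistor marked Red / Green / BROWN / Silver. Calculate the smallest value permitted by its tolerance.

Red → 2 (first significant figure)
Green → 5 (second significant figure)
Brown → ×10 multiplier
Silver → ±10% tolerance
25 × 10 = 250 Ω
Smallest = 250 × (1 − 10/100) = 225 Ω.

225 Ω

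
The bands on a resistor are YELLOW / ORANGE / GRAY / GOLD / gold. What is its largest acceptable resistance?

45.99 Ω

Yellow → 4 (first significant figure)
Orange → 3 (second significant figure)
Grey → 8 (third significant figure)
Gold → ×0.1 multiplier
Gold → ±5% tolerance
438 × 0.1 = 43.8 Ω
Largest = 43.8 × (1 + 5/100) = 45.99 Ω.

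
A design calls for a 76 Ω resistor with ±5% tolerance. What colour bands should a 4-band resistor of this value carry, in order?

violet, blue, black, gold

76 Ω = 76 × 10^0.
7 → violet
6 → blue
Multiplier 10^0 → black.
±5% tolerance → gold.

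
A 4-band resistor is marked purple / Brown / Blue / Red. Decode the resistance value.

Violet → 7 (first significant figure)
Brown → 1 (second significant figure)
Blue → ×10^6 multiplier
71 × 1000000 = 71000000 Ω

71000000 Ω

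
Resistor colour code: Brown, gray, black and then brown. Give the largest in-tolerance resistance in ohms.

18.18 Ω

Brown → 1 (first significant figure)
Grey → 8 (second significant figure)
Black → ×1 multiplier
Brown → ±1% tolerance
18 × 1 = 18 Ω
Largest = 18 × (1 + 1/100) = 18.18 Ω.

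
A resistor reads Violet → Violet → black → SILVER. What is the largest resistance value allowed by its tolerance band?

Violet → 7 (first significant figure)
Violet → 7 (second significant figure)
Black → ×1 multiplier
Silver → ±10% tolerance
77 × 1 = 77 Ω
Largest = 77 × (1 + 10/100) = 84.7 Ω.

84.7 Ω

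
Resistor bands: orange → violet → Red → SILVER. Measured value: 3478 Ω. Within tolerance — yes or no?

Orange → 3 (first significant figure)
Violet → 7 (second significant figure)
Red → ×10^2 multiplier
Silver → ±10% tolerance
37 × 100 = 3700 Ω
Allowed range: 3330 Ω to 4070 Ω.
3478 Ω lies inside that range.

yes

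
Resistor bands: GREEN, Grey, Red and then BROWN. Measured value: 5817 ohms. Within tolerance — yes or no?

yes

Green → 5 (first significant figure)
Grey → 8 (second significant figure)
Red → ×10^2 multiplier
Brown → ±1% tolerance
58 × 100 = 5800 Ω
Allowed range: 5742 Ω to 5858 Ω.
5817 ohms lies inside that range.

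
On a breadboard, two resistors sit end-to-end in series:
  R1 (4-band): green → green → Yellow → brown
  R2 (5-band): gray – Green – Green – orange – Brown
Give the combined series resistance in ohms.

R1: green, green → 55; yellow ×10^4 → 550000 Ω.
R2: grey, green, green → 855; orange ×10^3 → 855000 Ω.
Series: 550000 + 855000 = 1405000 Ω.

1405000 Ω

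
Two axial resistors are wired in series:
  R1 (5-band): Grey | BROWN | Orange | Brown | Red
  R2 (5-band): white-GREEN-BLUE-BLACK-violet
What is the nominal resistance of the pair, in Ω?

R1: grey, brown, orange → 813; brown ×10 → 8130 Ω.
R2: white, green, blue → 956; black ×1 → 956 Ω.
Series: 8130 + 956 = 9086 Ω.

9086 Ω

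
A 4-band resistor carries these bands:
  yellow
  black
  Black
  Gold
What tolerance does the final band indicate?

The last band, gold, is the tolerance band.
Gold corresponds to ±5%.

±5%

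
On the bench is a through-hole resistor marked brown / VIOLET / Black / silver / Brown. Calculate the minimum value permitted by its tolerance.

1.683 Ω

Brown → 1 (first significant figure)
Violet → 7 (second significant figure)
Black → 0 (third significant figure)
Silver → ×0.01 multiplier
Brown → ±1% tolerance
170 × 0.01 = 1.7 Ω
Minimum = 1.7 × (1 − 1/100) = 1.683 Ω.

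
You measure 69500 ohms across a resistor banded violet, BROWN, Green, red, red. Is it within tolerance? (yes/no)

no

Violet → 7 (first significant figure)
Brown → 1 (second significant figure)
Green → 5 (third significant figure)
Red → ×10^2 multiplier
Red → ±2% tolerance
715 × 100 = 71500 Ω
Allowed range: 70070 Ω to 72930 Ω.
69500 ohms lies outside that range.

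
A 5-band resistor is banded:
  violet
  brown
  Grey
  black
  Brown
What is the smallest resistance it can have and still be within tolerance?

Violet → 7 (first significant figure)
Brown → 1 (second significant figure)
Grey → 8 (third significant figure)
Black → ×1 multiplier
Brown → ±1% tolerance
718 × 1 = 718 Ω
Smallest = 718 × (1 − 1/100) = 710.82 Ω.

710.82 Ω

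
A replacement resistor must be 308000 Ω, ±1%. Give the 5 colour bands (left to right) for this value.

orange, black, grey, orange, brown

308000 Ω = 308 × 10^3.
3 → orange
0 → black
8 → grey
Multiplier 10^3 → orange.
±1% tolerance → brown.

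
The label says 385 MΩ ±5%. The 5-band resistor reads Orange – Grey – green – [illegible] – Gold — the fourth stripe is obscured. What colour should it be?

385000000 Ω = 385 × 10^6.
The fourth band is the multiplier, 10^6, which is blue.

blue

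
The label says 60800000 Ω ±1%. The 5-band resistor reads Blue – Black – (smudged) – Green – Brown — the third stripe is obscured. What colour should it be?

60800000 Ω = 608 × 10^5.
The third band gives digit 8 of the significand, and 8 is grey.

grey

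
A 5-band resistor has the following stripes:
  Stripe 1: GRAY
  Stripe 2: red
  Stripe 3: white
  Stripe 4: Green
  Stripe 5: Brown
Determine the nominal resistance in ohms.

Grey → 8 (first significant figure)
Red → 2 (second significant figure)
White → 9 (third significant figure)
Green → ×10^5 multiplier
829 × 100000 = 82900000 Ω

82900000 Ω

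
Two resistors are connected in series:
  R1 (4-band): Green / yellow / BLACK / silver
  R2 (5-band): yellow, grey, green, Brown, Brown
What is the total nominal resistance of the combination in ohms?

R1: green, yellow → 54; black ×1 → 54 Ω.
R2: yellow, grey, green → 485; brown ×10 → 4850 Ω.
Series: 54 + 4850 = 4904 Ω.

4904 Ω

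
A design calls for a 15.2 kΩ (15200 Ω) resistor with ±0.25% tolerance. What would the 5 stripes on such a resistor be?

brown, green, red, red, blue

15200 Ω = 152 × 10^2.
1 → brown
5 → green
2 → red
Multiplier 10^2 → red.
±0.25% tolerance → blue.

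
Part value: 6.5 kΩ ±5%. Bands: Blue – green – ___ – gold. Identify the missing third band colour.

6500 Ω = 65 × 10^2.
The third band is the multiplier, 10^2, which is red.

red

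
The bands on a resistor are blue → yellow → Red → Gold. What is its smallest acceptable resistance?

6080 Ω

Blue → 6 (first significant figure)
Yellow → 4 (second significant figure)
Red → ×10^2 multiplier
Gold → ±5% tolerance
64 × 100 = 6400 Ω
Smallest = 6400 × (1 − 5/100) = 6080 Ω.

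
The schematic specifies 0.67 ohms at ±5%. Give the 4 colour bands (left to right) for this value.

blue, violet, silver, gold

0.67 Ω = 67 × 10^-2.
6 → blue
7 → violet
Multiplier 10^-2 → silver.
±5% tolerance → gold.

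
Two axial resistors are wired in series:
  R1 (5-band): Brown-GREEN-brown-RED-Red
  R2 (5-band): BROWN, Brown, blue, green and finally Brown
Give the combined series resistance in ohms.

R1: brown, green, brown → 151; red ×10^2 → 15100 Ω.
R2: brown, brown, blue → 116; green ×10^5 → 11600000 Ω.
Series: 15100 + 11600000 = 11615100 Ω.

11615100 Ω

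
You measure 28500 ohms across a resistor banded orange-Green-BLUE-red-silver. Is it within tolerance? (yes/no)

no

Orange → 3 (first significant figure)
Green → 5 (second significant figure)
Blue → 6 (third significant figure)
Red → ×10^2 multiplier
Silver → ±10% tolerance
356 × 100 = 35600 Ω
Allowed range: 32040 Ω to 39160 Ω.
28500 ohms lies outside that range.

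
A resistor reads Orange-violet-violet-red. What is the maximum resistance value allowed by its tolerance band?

Orange → 3 (first significant figure)
Violet → 7 (second significant figure)
Violet → ×10^7 multiplier
Red → ±2% tolerance
37 × 10000000 = 370000000 Ω
Maximum = 370000000 × (1 + 2/100) = 377400000 Ω.

377400000 Ω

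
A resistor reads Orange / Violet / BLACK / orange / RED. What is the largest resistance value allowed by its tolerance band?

Orange → 3 (first significant figure)
Violet → 7 (second significant figure)
Black → 0 (third significant figure)
Orange → ×10^3 multiplier
Red → ±2% tolerance
370 × 1000 = 370000 Ω
Largest = 370000 × (1 + 2/100) = 377400 Ω.

377400 Ω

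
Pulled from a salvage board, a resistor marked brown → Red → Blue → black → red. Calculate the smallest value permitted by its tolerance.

Brown → 1 (first significant figure)
Red → 2 (second significant figure)
Blue → 6 (third significant figure)
Black → ×1 multiplier
Red → ±2% tolerance
126 × 1 = 126 Ω
Smallest = 126 × (1 − 2/100) = 123.48 Ω.

123.48 Ω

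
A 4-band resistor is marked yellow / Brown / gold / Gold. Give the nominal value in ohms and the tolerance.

4.1 Ω ±5%

Yellow → 4 (first significant figure)
Brown → 1 (second significant figure)
Gold → ×0.1 multiplier
Gold → ±5% tolerance
41 × 0.1 = 4.1 Ω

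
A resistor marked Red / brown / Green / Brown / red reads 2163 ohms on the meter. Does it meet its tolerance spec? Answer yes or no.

yes

Red → 2 (first significant figure)
Brown → 1 (second significant figure)
Green → 5 (third significant figure)
Brown → ×10 multiplier
Red → ±2% tolerance
215 × 10 = 2150 Ω
Allowed range: 2107 Ω to 2193 Ω.
2163 ohms lies inside that range.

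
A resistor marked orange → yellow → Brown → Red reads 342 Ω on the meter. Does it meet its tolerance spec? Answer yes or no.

yes

Orange → 3 (first significant figure)
Yellow → 4 (second significant figure)
Brown → ×10 multiplier
Red → ±2% tolerance
34 × 10 = 340 Ω
Allowed range: 333.2 Ω to 346.8 Ω.
342 Ω lies inside that range.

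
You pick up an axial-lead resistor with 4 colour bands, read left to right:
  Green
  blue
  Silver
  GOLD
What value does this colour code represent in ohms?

Green → 5 (first significant figure)
Blue → 6 (second significant figure)
Silver → ×0.01 multiplier
56 × 0.01 = 0.56 Ω

0.56 Ω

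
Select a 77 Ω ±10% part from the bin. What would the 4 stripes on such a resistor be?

violet, violet, black, silver

77 Ω = 77 × 10^0.
7 → violet
7 → violet
Multiplier 10^0 → black.
±10% tolerance → silver.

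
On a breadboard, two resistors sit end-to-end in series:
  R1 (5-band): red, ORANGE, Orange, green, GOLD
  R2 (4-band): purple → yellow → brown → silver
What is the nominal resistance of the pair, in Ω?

R1: red, orange, orange → 233; green ×10^5 → 23300000 Ω.
R2: violet, yellow → 74; brown ×10 → 740 Ω.
Series: 23300000 + 740 = 23300740 Ω.

23300740 Ω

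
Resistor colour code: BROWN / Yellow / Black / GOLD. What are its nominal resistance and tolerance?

Brown → 1 (first significant figure)
Yellow → 4 (second significant figure)
Black → ×1 multiplier
Gold → ±5% tolerance
14 × 1 = 14 Ω

14 Ω ±5%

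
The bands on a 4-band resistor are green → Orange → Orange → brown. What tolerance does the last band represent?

±1%

The last band, brown, is the tolerance band.
Brown corresponds to ±1%.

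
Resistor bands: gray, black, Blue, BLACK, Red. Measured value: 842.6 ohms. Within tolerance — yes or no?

Grey → 8 (first significant figure)
Black → 0 (second significant figure)
Blue → 6 (third significant figure)
Black → ×1 multiplier
Red → ±2% tolerance
806 × 1 = 806 Ω
Allowed range: 789.88 Ω to 822.12 Ω.
842.6 ohms lies outside that range.

no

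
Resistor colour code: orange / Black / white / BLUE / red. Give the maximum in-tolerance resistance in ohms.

315180000 Ω

Orange → 3 (first significant figure)
Black → 0 (second significant figure)
White → 9 (third significant figure)
Blue → ×10^6 multiplier
Red → ±2% tolerance
309 × 1000000 = 309000000 Ω
Maximum = 309000000 × (1 + 2/100) = 315180000 Ω.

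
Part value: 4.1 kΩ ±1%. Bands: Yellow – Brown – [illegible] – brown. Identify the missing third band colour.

red

4100 Ω = 41 × 10^2.
The third band is the multiplier, 10^2, which is red.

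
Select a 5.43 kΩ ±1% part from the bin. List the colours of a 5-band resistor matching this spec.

green, yellow, orange, brown, brown

5430 Ω = 543 × 10^1.
5 → green
4 → yellow
3 → orange
Multiplier 10^1 → brown.
±1% tolerance → brown.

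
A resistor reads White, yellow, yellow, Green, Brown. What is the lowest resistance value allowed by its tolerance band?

93456000 Ω

White → 9 (first significant figure)
Yellow → 4 (second significant figure)
Yellow → 4 (third significant figure)
Green → ×10^5 multiplier
Brown → ±1% tolerance
944 × 100000 = 94400000 Ω
Lowest = 94400000 × (1 − 1/100) = 93456000 Ω.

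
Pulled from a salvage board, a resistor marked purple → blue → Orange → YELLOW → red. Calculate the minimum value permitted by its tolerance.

Violet → 7 (first significant figure)
Blue → 6 (second significant figure)
Orange → 3 (third significant figure)
Yellow → ×10^4 multiplier
Red → ±2% tolerance
763 × 10000 = 7630000 Ω
Minimum = 7630000 × (1 − 2/100) = 7477400 Ω.

7477400 Ω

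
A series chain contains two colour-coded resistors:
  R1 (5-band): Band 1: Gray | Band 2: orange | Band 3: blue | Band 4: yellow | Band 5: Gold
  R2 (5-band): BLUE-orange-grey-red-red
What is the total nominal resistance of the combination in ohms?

8423800 Ω

R1: grey, orange, blue → 836; yellow ×10^4 → 8360000 Ω.
R2: blue, orange, grey → 638; red ×10^2 → 63800 Ω.
Series: 8360000 + 63800 = 8423800 Ω.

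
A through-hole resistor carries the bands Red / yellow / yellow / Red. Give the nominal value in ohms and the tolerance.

240000 Ω ±2%

Red → 2 (first significant figure)
Yellow → 4 (second significant figure)
Yellow → ×10^4 multiplier
Red → ±2% tolerance
24 × 10000 = 240000 Ω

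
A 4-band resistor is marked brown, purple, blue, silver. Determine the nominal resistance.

17000000 Ω

Brown → 1 (first significant figure)
Violet → 7 (second significant figure)
Blue → ×10^6 multiplier
17 × 1000000 = 17000000 Ω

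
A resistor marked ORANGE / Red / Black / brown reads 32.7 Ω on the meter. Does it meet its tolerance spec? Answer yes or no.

Orange → 3 (first significant figure)
Red → 2 (second significant figure)
Black → ×1 multiplier
Brown → ±1% tolerance
32 × 1 = 32 Ω
Allowed range: 31.68 Ω to 32.32 Ω.
32.7 Ω lies outside that range.

no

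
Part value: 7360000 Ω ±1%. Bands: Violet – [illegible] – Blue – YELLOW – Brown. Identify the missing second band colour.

7360000 Ω = 736 × 10^4.
The second band gives digit 3 of the significand, and 3 is orange.

orange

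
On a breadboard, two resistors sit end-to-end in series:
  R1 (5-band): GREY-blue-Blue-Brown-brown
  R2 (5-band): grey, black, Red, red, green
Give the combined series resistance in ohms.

R1: grey, blue, blue → 866; brown ×10 → 8660 Ω.
R2: grey, black, red → 802; red ×10^2 → 80200 Ω.
Series: 8660 + 80200 = 88860 Ω.

88860 Ω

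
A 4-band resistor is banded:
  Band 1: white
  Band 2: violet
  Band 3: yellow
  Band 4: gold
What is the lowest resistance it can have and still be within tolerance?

White → 9 (first significant figure)
Violet → 7 (second significant figure)
Yellow → ×10^4 multiplier
Gold → ±5% tolerance
97 × 10000 = 970000 Ω
Lowest = 970000 × (1 − 5/100) = 921500 Ω.

921500 Ω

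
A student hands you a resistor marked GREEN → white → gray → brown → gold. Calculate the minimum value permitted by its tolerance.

Green → 5 (first significant figure)
White → 9 (second significant figure)
Grey → 8 (third significant figure)
Brown → ×10 multiplier
Gold → ±5% tolerance
598 × 10 = 5980 Ω
Minimum = 5980 × (1 − 5/100) = 5681 Ω.

5681 Ω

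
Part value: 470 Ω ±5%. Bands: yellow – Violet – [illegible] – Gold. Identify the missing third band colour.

470 Ω = 47 × 10^1.
The third band is the multiplier, 10^1, which is brown.

brown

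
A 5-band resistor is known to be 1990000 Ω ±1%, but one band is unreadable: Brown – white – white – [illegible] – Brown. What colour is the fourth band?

1990000 Ω = 199 × 10^4.
The fourth band is the multiplier, 10^4, which is yellow.

yellow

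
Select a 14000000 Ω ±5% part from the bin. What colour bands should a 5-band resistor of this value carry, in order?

14000000 Ω = 140 × 10^5.
1 → brown
4 → yellow
0 → black
Multiplier 10^5 → green.
±5% tolerance → gold.

brown, yellow, black, green, gold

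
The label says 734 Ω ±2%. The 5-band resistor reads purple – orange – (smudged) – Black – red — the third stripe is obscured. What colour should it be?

yellow

734 Ω = 734 × 10^0.
The third band gives digit 4 of the significand, and 4 is yellow.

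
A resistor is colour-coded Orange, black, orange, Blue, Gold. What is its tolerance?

±5%

The last band, gold, is the tolerance band.
Gold corresponds to ±5%.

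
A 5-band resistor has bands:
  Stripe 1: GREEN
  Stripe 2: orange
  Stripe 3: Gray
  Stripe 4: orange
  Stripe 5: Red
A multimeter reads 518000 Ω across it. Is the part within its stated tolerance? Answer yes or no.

no

Green → 5 (first significant figure)
Orange → 3 (second significant figure)
Grey → 8 (third significant figure)
Orange → ×10^3 multiplier
Red → ±2% tolerance
538 × 1000 = 538000 Ω
Allowed range: 527240 Ω to 548760 Ω.
518000 Ω lies outside that range.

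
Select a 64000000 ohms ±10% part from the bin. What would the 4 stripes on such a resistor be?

64000000 Ω = 64 × 10^6.
6 → blue
4 → yellow
Multiplier 10^6 → blue.
±10% tolerance → silver.

blue, yellow, blue, silver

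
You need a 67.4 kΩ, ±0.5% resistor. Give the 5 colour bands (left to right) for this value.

blue, violet, yellow, red, green

67400 Ω = 674 × 10^2.
6 → blue
7 → violet
4 → yellow
Multiplier 10^2 → red.
±0.5% tolerance → green.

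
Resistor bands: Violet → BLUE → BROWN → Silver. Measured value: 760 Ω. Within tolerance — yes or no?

yes

Violet → 7 (first significant figure)
Blue → 6 (second significant figure)
Brown → ×10 multiplier
Silver → ±10% tolerance
76 × 10 = 760 Ω
Allowed range: 684 Ω to 836 Ω.
760 Ω lies inside that range.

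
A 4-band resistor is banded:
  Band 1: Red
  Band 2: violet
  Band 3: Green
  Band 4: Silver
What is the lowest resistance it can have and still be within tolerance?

Red → 2 (first significant figure)
Violet → 7 (second significant figure)
Green → ×10^5 multiplier
Silver → ±10% tolerance
27 × 100000 = 2700000 Ω
Lowest = 2700000 × (1 − 10/100) = 2430000 Ω.

2430000 Ω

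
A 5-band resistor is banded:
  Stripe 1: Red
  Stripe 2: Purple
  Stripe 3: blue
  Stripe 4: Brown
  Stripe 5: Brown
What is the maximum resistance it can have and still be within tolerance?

Red → 2 (first significant figure)
Violet → 7 (second significant figure)
Blue → 6 (third significant figure)
Brown → ×10 multiplier
Brown → ±1% tolerance
276 × 10 = 2760 Ω
Maximum = 2760 × (1 + 1/100) = 2787.6 Ω.

2787.6 Ω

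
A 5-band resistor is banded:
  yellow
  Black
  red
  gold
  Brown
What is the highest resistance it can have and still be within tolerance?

40.602 Ω

Yellow → 4 (first significant figure)
Black → 0 (second significant figure)
Red → 2 (third significant figure)
Gold → ×0.1 multiplier
Brown → ±1% tolerance
402 × 0.1 = 40.2 Ω
Highest = 40.2 × (1 + 1/100) = 40.602 Ω.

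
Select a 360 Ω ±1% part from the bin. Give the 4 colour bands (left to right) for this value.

orange, blue, brown, brown

360 Ω = 36 × 10^1.
3 → orange
6 → blue
Multiplier 10^1 → brown.
±1% tolerance → brown.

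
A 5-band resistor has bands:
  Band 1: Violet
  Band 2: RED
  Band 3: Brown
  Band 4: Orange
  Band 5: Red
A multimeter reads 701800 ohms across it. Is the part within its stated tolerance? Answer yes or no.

Violet → 7 (first significant figure)
Red → 2 (second significant figure)
Brown → 1 (third significant figure)
Orange → ×10^3 multiplier
Red → ±2% tolerance
721 × 1000 = 721000 Ω
Allowed range: 706580 Ω to 735420 Ω.
701800 ohms lies outside that range.

no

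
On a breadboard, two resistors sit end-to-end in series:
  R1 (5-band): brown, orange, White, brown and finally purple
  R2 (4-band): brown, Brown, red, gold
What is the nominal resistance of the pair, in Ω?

R1: brown, orange, white → 139; brown ×10 → 1390 Ω.
R2: brown, brown → 11; red ×10^2 → 1100 Ω.
Series: 1390 + 1100 = 2490 Ω.

2490 Ω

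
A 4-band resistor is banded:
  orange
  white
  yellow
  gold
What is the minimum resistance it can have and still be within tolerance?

Orange → 3 (first significant figure)
White → 9 (second significant figure)
Yellow → ×10^4 multiplier
Gold → ±5% tolerance
39 × 10000 = 390000 Ω
Minimum = 390000 × (1 − 5/100) = 370500 Ω.

370500 Ω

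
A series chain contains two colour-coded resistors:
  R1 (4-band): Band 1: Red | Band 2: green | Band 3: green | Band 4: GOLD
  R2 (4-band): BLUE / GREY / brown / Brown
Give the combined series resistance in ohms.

R1: red, green → 25; green ×10^5 → 2500000 Ω.
R2: blue, grey → 68; brown ×10 → 680 Ω.
Series: 2500000 + 680 = 2500680 Ω.

2500680 Ω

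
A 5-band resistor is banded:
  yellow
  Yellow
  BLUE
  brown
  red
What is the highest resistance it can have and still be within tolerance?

Yellow → 4 (first significant figure)
Yellow → 4 (second significant figure)
Blue → 6 (third significant figure)
Brown → ×10 multiplier
Red → ±2% tolerance
446 × 10 = 4460 Ω
Highest = 4460 × (1 + 2/100) = 4549.2 Ω.

4549.2 Ω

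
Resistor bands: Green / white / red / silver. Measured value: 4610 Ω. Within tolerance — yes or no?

Green → 5 (first significant figure)
White → 9 (second significant figure)
Red → ×10^2 multiplier
Silver → ±10% tolerance
59 × 100 = 5900 Ω
Allowed range: 5310 Ω to 6490 Ω.
4610 Ω lies outside that range.

no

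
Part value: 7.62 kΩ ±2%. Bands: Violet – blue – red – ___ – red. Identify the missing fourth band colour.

7620 Ω = 762 × 10^1.
The fourth band is the multiplier, 10^1, which is brown.

brown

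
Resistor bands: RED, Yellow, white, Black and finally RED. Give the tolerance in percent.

±2%

The last band, red, is the tolerance band.
Red corresponds to ±2%.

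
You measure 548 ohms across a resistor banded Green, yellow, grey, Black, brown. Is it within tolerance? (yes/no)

yes

Green → 5 (first significant figure)
Yellow → 4 (second significant figure)
Grey → 8 (third significant figure)
Black → ×1 multiplier
Brown → ±1% tolerance
548 × 1 = 548 Ω
Allowed range: 542.52 Ω to 553.48 Ω.
548 ohms lies inside that range.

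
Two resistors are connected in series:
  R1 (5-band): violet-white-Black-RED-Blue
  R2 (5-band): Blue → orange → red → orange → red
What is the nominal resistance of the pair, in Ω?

711000 Ω

R1: violet, white, black → 790; red ×10^2 → 79000 Ω.
R2: blue, orange, red → 632; orange ×10^3 → 632000 Ω.
Series: 79000 + 632000 = 711000 Ω.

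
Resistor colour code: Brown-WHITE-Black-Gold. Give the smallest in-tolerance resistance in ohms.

Brown → 1 (first significant figure)
White → 9 (second significant figure)
Black → ×1 multiplier
Gold → ±5% tolerance
19 × 1 = 19 Ω
Smallest = 19 × (1 − 5/100) = 18.05 Ω.

18.05 Ω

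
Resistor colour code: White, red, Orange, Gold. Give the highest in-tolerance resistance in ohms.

White → 9 (first significant figure)
Red → 2 (second significant figure)
Orange → ×10^3 multiplier
Gold → ±5% tolerance
92 × 1000 = 92000 Ω
Highest = 92000 × (1 + 5/100) = 96600 Ω.

96600 Ω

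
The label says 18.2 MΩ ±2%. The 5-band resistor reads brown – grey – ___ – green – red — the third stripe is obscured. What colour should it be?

red

18200000 Ω = 182 × 10^5.
The third band gives digit 2 of the significand, and 2 is red.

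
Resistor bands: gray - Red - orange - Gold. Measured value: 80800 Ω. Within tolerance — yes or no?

Grey → 8 (first significant figure)
Red → 2 (second significant figure)
Orange → ×10^3 multiplier
Gold → ±5% tolerance
82 × 1000 = 82000 Ω
Allowed range: 77900 Ω to 86100 Ω.
80800 Ω lies inside that range.

yes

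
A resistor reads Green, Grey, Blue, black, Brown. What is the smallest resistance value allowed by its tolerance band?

Green → 5 (first significant figure)
Grey → 8 (second significant figure)
Blue → 6 (third significant figure)
Black → ×1 multiplier
Brown → ±1% tolerance
586 × 1 = 586 Ω
Smallest = 586 × (1 − 1/100) = 580.14 Ω.

580.14 Ω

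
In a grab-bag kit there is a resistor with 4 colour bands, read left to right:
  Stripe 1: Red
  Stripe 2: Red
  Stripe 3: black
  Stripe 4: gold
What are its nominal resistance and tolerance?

22 Ω ±5%

Red → 2 (first significant figure)
Red → 2 (second significant figure)
Black → ×1 multiplier
Gold → ±5% tolerance
22 × 1 = 22 Ω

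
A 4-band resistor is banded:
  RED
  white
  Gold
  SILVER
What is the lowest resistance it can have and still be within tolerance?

2.61 Ω

Red → 2 (first significant figure)
White → 9 (second significant figure)
Gold → ×0.1 multiplier
Silver → ±10% tolerance
29 × 0.1 = 2.9 Ω
Lowest = 2.9 × (1 − 10/100) = 2.61 Ω.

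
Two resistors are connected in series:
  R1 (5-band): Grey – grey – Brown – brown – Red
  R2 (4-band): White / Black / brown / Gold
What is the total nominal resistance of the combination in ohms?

R1: grey, grey, brown → 881; brown ×10 → 8810 Ω.
R2: white, black → 90; brown ×10 → 900 Ω.
Series: 8810 + 900 = 9710 Ω.

9710 Ω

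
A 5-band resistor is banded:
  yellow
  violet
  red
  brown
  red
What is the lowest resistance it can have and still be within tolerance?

Yellow → 4 (first significant figure)
Violet → 7 (second significant figure)
Red → 2 (third significant figure)
Brown → ×10 multiplier
Red → ±2% tolerance
472 × 10 = 4720 Ω
Lowest = 4720 × (1 − 2/100) = 4625.6 Ω.

4625.6 Ω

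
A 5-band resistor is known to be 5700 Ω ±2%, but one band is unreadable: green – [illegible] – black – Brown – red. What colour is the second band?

5700 Ω = 570 × 10^1.
The second band gives digit 7 of the significand, and 7 is violet.

violet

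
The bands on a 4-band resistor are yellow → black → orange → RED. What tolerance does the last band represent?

The last band, red, is the tolerance band.
Red corresponds to ±2%.

±2%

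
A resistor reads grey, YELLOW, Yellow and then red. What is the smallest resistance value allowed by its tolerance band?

823200 Ω

Grey → 8 (first significant figure)
Yellow → 4 (second significant figure)
Yellow → ×10^4 multiplier
Red → ±2% tolerance
84 × 10000 = 840000 Ω
Smallest = 840000 × (1 − 2/100) = 823200 Ω.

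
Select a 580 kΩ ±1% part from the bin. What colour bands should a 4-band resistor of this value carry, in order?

green, grey, yellow, brown

580000 Ω = 58 × 10^4.
5 → green
8 → grey
Multiplier 10^4 → yellow.
±1% tolerance → brown.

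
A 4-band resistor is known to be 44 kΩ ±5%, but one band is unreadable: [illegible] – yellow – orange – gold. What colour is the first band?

yellow

44000 Ω = 44 × 10^3.
The first band gives digit 4 of the significand, and 4 is yellow.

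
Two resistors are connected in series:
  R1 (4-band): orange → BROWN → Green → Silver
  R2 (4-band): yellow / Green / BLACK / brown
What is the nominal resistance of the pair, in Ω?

R1: orange, brown → 31; green ×10^5 → 3100000 Ω.
R2: yellow, green → 45; black ×1 → 45 Ω.
Series: 3100000 + 45 = 3100045 Ω.

3100045 Ω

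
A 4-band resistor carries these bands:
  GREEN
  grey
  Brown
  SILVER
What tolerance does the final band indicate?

±10%

The last band, silver, is the tolerance band.
Silver corresponds to ±10%.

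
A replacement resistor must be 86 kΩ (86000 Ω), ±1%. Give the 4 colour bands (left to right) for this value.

86000 Ω = 86 × 10^3.
8 → grey
6 → blue
Multiplier 10^3 → orange.
±1% tolerance → brown.

grey, blue, orange, brown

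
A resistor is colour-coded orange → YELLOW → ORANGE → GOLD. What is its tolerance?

The last band, gold, is the tolerance band.
Gold corresponds to ±5%.

±5%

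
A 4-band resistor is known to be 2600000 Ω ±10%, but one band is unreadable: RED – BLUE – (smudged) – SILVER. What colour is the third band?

2600000 Ω = 26 × 10^5.
The third band is the multiplier, 10^5, which is green.

green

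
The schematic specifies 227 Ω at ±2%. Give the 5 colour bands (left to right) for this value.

red, red, violet, black, red

227 Ω = 227 × 10^0.
2 → red
2 → red
7 → violet
Multiplier 10^0 → black.
±2% tolerance → red.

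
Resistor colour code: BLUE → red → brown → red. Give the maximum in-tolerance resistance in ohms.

Blue → 6 (first significant figure)
Red → 2 (second significant figure)
Brown → ×10 multiplier
Red → ±2% tolerance
62 × 10 = 620 Ω
Maximum = 620 × (1 + 2/100) = 632.4 Ω.

632.4 Ω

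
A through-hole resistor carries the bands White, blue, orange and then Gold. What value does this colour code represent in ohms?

96000 Ω

White → 9 (first significant figure)
Blue → 6 (second significant figure)
Orange → ×10^3 multiplier
96 × 1000 = 96000 Ω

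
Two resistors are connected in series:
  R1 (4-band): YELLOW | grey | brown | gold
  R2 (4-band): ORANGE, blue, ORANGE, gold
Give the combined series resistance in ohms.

36480 Ω

R1: yellow, grey → 48; brown ×10 → 480 Ω.
R2: orange, blue → 36; orange ×10^3 → 36000 Ω.
Series: 480 + 36000 = 36480 Ω.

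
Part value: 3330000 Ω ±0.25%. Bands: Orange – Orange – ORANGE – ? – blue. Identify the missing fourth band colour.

yellow

3330000 Ω = 333 × 10^4.
The fourth band is the multiplier, 10^4, which is yellow.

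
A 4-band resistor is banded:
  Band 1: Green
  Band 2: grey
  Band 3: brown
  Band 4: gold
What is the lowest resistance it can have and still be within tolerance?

551 Ω

Green → 5 (first significant figure)
Grey → 8 (second significant figure)
Brown → ×10 multiplier
Gold → ±5% tolerance
58 × 10 = 580 Ω
Lowest = 580 × (1 − 5/100) = 551 Ω.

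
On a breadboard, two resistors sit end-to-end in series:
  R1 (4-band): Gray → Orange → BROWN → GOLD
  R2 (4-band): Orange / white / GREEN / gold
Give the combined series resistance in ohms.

3900830 Ω

R1: grey, orange → 83; brown ×10 → 830 Ω.
R2: orange, white → 39; green ×10^5 → 3900000 Ω.
Series: 830 + 3900000 = 3900830 Ω.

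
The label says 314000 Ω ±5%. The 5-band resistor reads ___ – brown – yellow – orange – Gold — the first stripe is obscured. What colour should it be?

314000 Ω = 314 × 10^3.
The first band gives digit 3 of the significand, and 3 is orange.

orange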